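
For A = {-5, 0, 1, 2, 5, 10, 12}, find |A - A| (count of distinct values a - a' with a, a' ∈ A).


A - A = {a - a' : a, a' ∈ A}; |A| = 7.
Bounds: 2|A|-1 ≤ |A - A| ≤ |A|² - |A| + 1, i.e. 13 ≤ |A - A| ≤ 43.
Note: 0 ∈ A - A always (from a - a). The set is symmetric: if d ∈ A - A then -d ∈ A - A.
Enumerate nonzero differences d = a - a' with a > a' (then include -d):
Positive differences: {1, 2, 3, 4, 5, 6, 7, 8, 9, 10, 11, 12, 15, 17}
Full difference set: {0} ∪ (positive diffs) ∪ (negative diffs).
|A - A| = 1 + 2·14 = 29 (matches direct enumeration: 29).

|A - A| = 29


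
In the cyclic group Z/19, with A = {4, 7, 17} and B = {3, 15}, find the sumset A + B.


Work in Z/19Z: reduce every sum a + b modulo 19.
Enumerate all 6 pairs:
a = 4: 4+3=7, 4+15=0
a = 7: 7+3=10, 7+15=3
a = 17: 17+3=1, 17+15=13
Distinct residues collected: {0, 1, 3, 7, 10, 13}
|A + B| = 6 (out of 19 total residues).

A + B = {0, 1, 3, 7, 10, 13}


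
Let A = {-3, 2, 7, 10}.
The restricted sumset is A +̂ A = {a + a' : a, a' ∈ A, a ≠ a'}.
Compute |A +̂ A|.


Restricted sumset: A +̂ A = {a + a' : a ∈ A, a' ∈ A, a ≠ a'}.
Equivalently, take A + A and drop any sum 2a that is achievable ONLY as a + a for a ∈ A (i.e. sums representable only with equal summands).
Enumerate pairs (a, a') with a < a' (symmetric, so each unordered pair gives one sum; this covers all a ≠ a'):
  -3 + 2 = -1
  -3 + 7 = 4
  -3 + 10 = 7
  2 + 7 = 9
  2 + 10 = 12
  7 + 10 = 17
Collected distinct sums: {-1, 4, 7, 9, 12, 17}
|A +̂ A| = 6
(Reference bound: |A +̂ A| ≥ 2|A| - 3 for |A| ≥ 2, with |A| = 4 giving ≥ 5.)

|A +̂ A| = 6


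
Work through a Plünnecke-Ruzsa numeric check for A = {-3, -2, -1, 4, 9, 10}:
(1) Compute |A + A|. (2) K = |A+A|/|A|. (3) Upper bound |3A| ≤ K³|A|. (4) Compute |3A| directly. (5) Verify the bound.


|A| = 6.
Step 1: Compute A + A by enumerating all 36 pairs.
A + A = {-6, -5, -4, -3, -2, 1, 2, 3, 6, 7, 8, 9, 13, 14, 18, 19, 20}, so |A + A| = 17.
Step 2: Doubling constant K = |A + A|/|A| = 17/6 = 17/6 ≈ 2.8333.
Step 3: Plünnecke-Ruzsa gives |3A| ≤ K³·|A| = (2.8333)³ · 6 ≈ 136.4722.
Step 4: Compute 3A = A + A + A directly by enumerating all triples (a,b,c) ∈ A³; |3A| = 34.
Step 5: Check 34 ≤ 136.4722? Yes ✓.

K = 17/6, Plünnecke-Ruzsa bound K³|A| ≈ 136.4722, |3A| = 34, inequality holds.


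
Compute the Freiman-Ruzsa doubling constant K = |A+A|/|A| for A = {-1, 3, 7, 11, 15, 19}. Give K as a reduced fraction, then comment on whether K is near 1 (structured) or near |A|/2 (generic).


|A| = 6.
Compute A + A by enumerating all 36 pairs.
A + A = {-2, 2, 6, 10, 14, 18, 22, 26, 30, 34, 38}, so |A + A| = 11.
K = |A + A| / |A| = 11/6 (already in lowest terms) ≈ 1.8333.
Reference: AP of size 6 gives K = 11/6 ≈ 1.8333; a fully generic set of size 6 gives K ≈ 3.5000.

|A| = 6, |A + A| = 11, K = 11/6.


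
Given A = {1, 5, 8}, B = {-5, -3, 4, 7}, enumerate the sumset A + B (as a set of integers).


A + B = {a + b : a ∈ A, b ∈ B}.
Enumerate all |A|·|B| = 3·4 = 12 pairs (a, b) and collect distinct sums.
a = 1: 1+-5=-4, 1+-3=-2, 1+4=5, 1+7=8
a = 5: 5+-5=0, 5+-3=2, 5+4=9, 5+7=12
a = 8: 8+-5=3, 8+-3=5, 8+4=12, 8+7=15
Collecting distinct sums: A + B = {-4, -2, 0, 2, 3, 5, 8, 9, 12, 15}
|A + B| = 10

A + B = {-4, -2, 0, 2, 3, 5, 8, 9, 12, 15}


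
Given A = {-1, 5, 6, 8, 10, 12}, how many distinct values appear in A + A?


A + A = {a + a' : a, a' ∈ A}; |A| = 6.
General bounds: 2|A| - 1 ≤ |A + A| ≤ |A|(|A|+1)/2, i.e. 11 ≤ |A + A| ≤ 21.
Lower bound 2|A|-1 is attained iff A is an arithmetic progression.
Enumerate sums a + a' for a ≤ a' (symmetric, so this suffices):
a = -1: -1+-1=-2, -1+5=4, -1+6=5, -1+8=7, -1+10=9, -1+12=11
a = 5: 5+5=10, 5+6=11, 5+8=13, 5+10=15, 5+12=17
a = 6: 6+6=12, 6+8=14, 6+10=16, 6+12=18
a = 8: 8+8=16, 8+10=18, 8+12=20
a = 10: 10+10=20, 10+12=22
a = 12: 12+12=24
Distinct sums: {-2, 4, 5, 7, 9, 10, 11, 12, 13, 14, 15, 16, 17, 18, 20, 22, 24}
|A + A| = 17

|A + A| = 17


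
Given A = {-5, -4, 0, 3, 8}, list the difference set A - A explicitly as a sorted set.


A - A = {a - a' : a, a' ∈ A}.
Compute a - a' for each ordered pair (a, a'):
a = -5: -5--5=0, -5--4=-1, -5-0=-5, -5-3=-8, -5-8=-13
a = -4: -4--5=1, -4--4=0, -4-0=-4, -4-3=-7, -4-8=-12
a = 0: 0--5=5, 0--4=4, 0-0=0, 0-3=-3, 0-8=-8
a = 3: 3--5=8, 3--4=7, 3-0=3, 3-3=0, 3-8=-5
a = 8: 8--5=13, 8--4=12, 8-0=8, 8-3=5, 8-8=0
Collecting distinct values (and noting 0 appears from a-a):
A - A = {-13, -12, -8, -7, -5, -4, -3, -1, 0, 1, 3, 4, 5, 7, 8, 12, 13}
|A - A| = 17

A - A = {-13, -12, -8, -7, -5, -4, -3, -1, 0, 1, 3, 4, 5, 7, 8, 12, 13}


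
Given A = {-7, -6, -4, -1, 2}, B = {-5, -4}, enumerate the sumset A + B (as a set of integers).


A + B = {a + b : a ∈ A, b ∈ B}.
Enumerate all |A|·|B| = 5·2 = 10 pairs (a, b) and collect distinct sums.
a = -7: -7+-5=-12, -7+-4=-11
a = -6: -6+-5=-11, -6+-4=-10
a = -4: -4+-5=-9, -4+-4=-8
a = -1: -1+-5=-6, -1+-4=-5
a = 2: 2+-5=-3, 2+-4=-2
Collecting distinct sums: A + B = {-12, -11, -10, -9, -8, -6, -5, -3, -2}
|A + B| = 9

A + B = {-12, -11, -10, -9, -8, -6, -5, -3, -2}


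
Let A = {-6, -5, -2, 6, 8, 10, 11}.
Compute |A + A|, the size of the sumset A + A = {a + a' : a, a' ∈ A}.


A + A = {a + a' : a, a' ∈ A}; |A| = 7.
General bounds: 2|A| - 1 ≤ |A + A| ≤ |A|(|A|+1)/2, i.e. 13 ≤ |A + A| ≤ 28.
Lower bound 2|A|-1 is attained iff A is an arithmetic progression.
Enumerate sums a + a' for a ≤ a' (symmetric, so this suffices):
a = -6: -6+-6=-12, -6+-5=-11, -6+-2=-8, -6+6=0, -6+8=2, -6+10=4, -6+11=5
a = -5: -5+-5=-10, -5+-2=-7, -5+6=1, -5+8=3, -5+10=5, -5+11=6
a = -2: -2+-2=-4, -2+6=4, -2+8=6, -2+10=8, -2+11=9
a = 6: 6+6=12, 6+8=14, 6+10=16, 6+11=17
a = 8: 8+8=16, 8+10=18, 8+11=19
a = 10: 10+10=20, 10+11=21
a = 11: 11+11=22
Distinct sums: {-12, -11, -10, -8, -7, -4, 0, 1, 2, 3, 4, 5, 6, 8, 9, 12, 14, 16, 17, 18, 19, 20, 21, 22}
|A + A| = 24

|A + A| = 24


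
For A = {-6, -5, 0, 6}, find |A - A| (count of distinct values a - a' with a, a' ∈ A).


A - A = {a - a' : a, a' ∈ A}; |A| = 4.
Bounds: 2|A|-1 ≤ |A - A| ≤ |A|² - |A| + 1, i.e. 7 ≤ |A - A| ≤ 13.
Note: 0 ∈ A - A always (from a - a). The set is symmetric: if d ∈ A - A then -d ∈ A - A.
Enumerate nonzero differences d = a - a' with a > a' (then include -d):
Positive differences: {1, 5, 6, 11, 12}
Full difference set: {0} ∪ (positive diffs) ∪ (negative diffs).
|A - A| = 1 + 2·5 = 11 (matches direct enumeration: 11).

|A - A| = 11


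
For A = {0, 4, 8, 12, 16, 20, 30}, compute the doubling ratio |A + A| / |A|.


|A| = 7.
Compute A + A by enumerating all 49 pairs.
A + A = {0, 4, 8, 12, 16, 20, 24, 28, 30, 32, 34, 36, 38, 40, 42, 46, 50, 60}, so |A + A| = 18.
K = |A + A| / |A| = 18/7 (already in lowest terms) ≈ 2.5714.
Reference: AP of size 7 gives K = 13/7 ≈ 1.8571; a fully generic set of size 7 gives K ≈ 4.0000.

|A| = 7, |A + A| = 18, K = 18/7.


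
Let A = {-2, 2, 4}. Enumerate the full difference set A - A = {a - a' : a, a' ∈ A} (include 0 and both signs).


A - A = {a - a' : a, a' ∈ A}.
Compute a - a' for each ordered pair (a, a'):
a = -2: -2--2=0, -2-2=-4, -2-4=-6
a = 2: 2--2=4, 2-2=0, 2-4=-2
a = 4: 4--2=6, 4-2=2, 4-4=0
Collecting distinct values (and noting 0 appears from a-a):
A - A = {-6, -4, -2, 0, 2, 4, 6}
|A - A| = 7

A - A = {-6, -4, -2, 0, 2, 4, 6}


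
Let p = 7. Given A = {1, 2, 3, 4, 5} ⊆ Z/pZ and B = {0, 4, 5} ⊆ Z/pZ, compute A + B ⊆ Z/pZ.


Work in Z/7Z: reduce every sum a + b modulo 7.
Enumerate all 15 pairs:
a = 1: 1+0=1, 1+4=5, 1+5=6
a = 2: 2+0=2, 2+4=6, 2+5=0
a = 3: 3+0=3, 3+4=0, 3+5=1
a = 4: 4+0=4, 4+4=1, 4+5=2
a = 5: 5+0=5, 5+4=2, 5+5=3
Distinct residues collected: {0, 1, 2, 3, 4, 5, 6}
|A + B| = 7 (out of 7 total residues).

A + B = {0, 1, 2, 3, 4, 5, 6}


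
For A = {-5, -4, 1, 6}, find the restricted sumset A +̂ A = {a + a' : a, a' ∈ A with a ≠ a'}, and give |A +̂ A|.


Restricted sumset: A +̂ A = {a + a' : a ∈ A, a' ∈ A, a ≠ a'}.
Equivalently, take A + A and drop any sum 2a that is achievable ONLY as a + a for a ∈ A (i.e. sums representable only with equal summands).
Enumerate pairs (a, a') with a < a' (symmetric, so each unordered pair gives one sum; this covers all a ≠ a'):
  -5 + -4 = -9
  -5 + 1 = -4
  -5 + 6 = 1
  -4 + 1 = -3
  -4 + 6 = 2
  1 + 6 = 7
Collected distinct sums: {-9, -4, -3, 1, 2, 7}
|A +̂ A| = 6
(Reference bound: |A +̂ A| ≥ 2|A| - 3 for |A| ≥ 2, with |A| = 4 giving ≥ 5.)

|A +̂ A| = 6


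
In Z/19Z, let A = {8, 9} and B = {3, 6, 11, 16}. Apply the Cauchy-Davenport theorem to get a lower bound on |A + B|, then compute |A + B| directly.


Cauchy-Davenport: |A + B| ≥ min(p, |A| + |B| - 1) for A, B nonempty in Z/pZ.
|A| = 2, |B| = 4, p = 19.
CD lower bound = min(19, 2 + 4 - 1) = min(19, 5) = 5.
Compute A + B mod 19 directly:
a = 8: 8+3=11, 8+6=14, 8+11=0, 8+16=5
a = 9: 9+3=12, 9+6=15, 9+11=1, 9+16=6
A + B = {0, 1, 5, 6, 11, 12, 14, 15}, so |A + B| = 8.
Verify: 8 ≥ 5? Yes ✓.

CD lower bound = 5, actual |A + B| = 8.


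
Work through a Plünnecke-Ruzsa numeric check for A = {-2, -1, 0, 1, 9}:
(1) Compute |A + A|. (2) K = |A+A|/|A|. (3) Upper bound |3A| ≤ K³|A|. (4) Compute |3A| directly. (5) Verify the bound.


|A| = 5.
Step 1: Compute A + A by enumerating all 25 pairs.
A + A = {-4, -3, -2, -1, 0, 1, 2, 7, 8, 9, 10, 18}, so |A + A| = 12.
Step 2: Doubling constant K = |A + A|/|A| = 12/5 = 12/5 ≈ 2.4000.
Step 3: Plünnecke-Ruzsa gives |3A| ≤ K³·|A| = (2.4000)³ · 5 ≈ 69.1200.
Step 4: Compute 3A = A + A + A directly by enumerating all triples (a,b,c) ∈ A³; |3A| = 22.
Step 5: Check 22 ≤ 69.1200? Yes ✓.

K = 12/5, Plünnecke-Ruzsa bound K³|A| ≈ 69.1200, |3A| = 22, inequality holds.


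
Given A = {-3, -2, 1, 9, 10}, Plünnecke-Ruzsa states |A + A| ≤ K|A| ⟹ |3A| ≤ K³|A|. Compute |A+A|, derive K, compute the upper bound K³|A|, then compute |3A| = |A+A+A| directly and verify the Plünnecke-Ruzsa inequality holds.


|A| = 5.
Step 1: Compute A + A by enumerating all 25 pairs.
A + A = {-6, -5, -4, -2, -1, 2, 6, 7, 8, 10, 11, 18, 19, 20}, so |A + A| = 14.
Step 2: Doubling constant K = |A + A|/|A| = 14/5 = 14/5 ≈ 2.8000.
Step 3: Plünnecke-Ruzsa gives |3A| ≤ K³·|A| = (2.8000)³ · 5 ≈ 109.7600.
Step 4: Compute 3A = A + A + A directly by enumerating all triples (a,b,c) ∈ A³; |3A| = 29.
Step 5: Check 29 ≤ 109.7600? Yes ✓.

K = 14/5, Plünnecke-Ruzsa bound K³|A| ≈ 109.7600, |3A| = 29, inequality holds.


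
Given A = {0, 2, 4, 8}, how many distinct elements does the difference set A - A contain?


A - A = {a - a' : a, a' ∈ A}; |A| = 4.
Bounds: 2|A|-1 ≤ |A - A| ≤ |A|² - |A| + 1, i.e. 7 ≤ |A - A| ≤ 13.
Note: 0 ∈ A - A always (from a - a). The set is symmetric: if d ∈ A - A then -d ∈ A - A.
Enumerate nonzero differences d = a - a' with a > a' (then include -d):
Positive differences: {2, 4, 6, 8}
Full difference set: {0} ∪ (positive diffs) ∪ (negative diffs).
|A - A| = 1 + 2·4 = 9 (matches direct enumeration: 9).

|A - A| = 9


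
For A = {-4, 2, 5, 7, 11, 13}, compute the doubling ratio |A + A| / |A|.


|A| = 6.
Compute A + A by enumerating all 36 pairs.
A + A = {-8, -2, 1, 3, 4, 7, 9, 10, 12, 13, 14, 15, 16, 18, 20, 22, 24, 26}, so |A + A| = 18.
K = |A + A| / |A| = 18/6 = 3/1 ≈ 3.0000.
Reference: AP of size 6 gives K = 11/6 ≈ 1.8333; a fully generic set of size 6 gives K ≈ 3.5000.

|A| = 6, |A + A| = 18, K = 18/6 = 3/1.


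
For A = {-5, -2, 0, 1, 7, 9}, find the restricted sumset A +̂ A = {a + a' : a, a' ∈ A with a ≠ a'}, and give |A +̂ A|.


Restricted sumset: A +̂ A = {a + a' : a ∈ A, a' ∈ A, a ≠ a'}.
Equivalently, take A + A and drop any sum 2a that is achievable ONLY as a + a for a ∈ A (i.e. sums representable only with equal summands).
Enumerate pairs (a, a') with a < a' (symmetric, so each unordered pair gives one sum; this covers all a ≠ a'):
  -5 + -2 = -7
  -5 + 0 = -5
  -5 + 1 = -4
  -5 + 7 = 2
  -5 + 9 = 4
  -2 + 0 = -2
  -2 + 1 = -1
  -2 + 7 = 5
  -2 + 9 = 7
  0 + 1 = 1
  0 + 7 = 7
  0 + 9 = 9
  1 + 7 = 8
  1 + 9 = 10
  7 + 9 = 16
Collected distinct sums: {-7, -5, -4, -2, -1, 1, 2, 4, 5, 7, 8, 9, 10, 16}
|A +̂ A| = 14
(Reference bound: |A +̂ A| ≥ 2|A| - 3 for |A| ≥ 2, with |A| = 6 giving ≥ 9.)

|A +̂ A| = 14


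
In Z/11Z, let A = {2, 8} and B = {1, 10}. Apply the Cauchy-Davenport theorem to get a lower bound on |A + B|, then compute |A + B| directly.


Cauchy-Davenport: |A + B| ≥ min(p, |A| + |B| - 1) for A, B nonempty in Z/pZ.
|A| = 2, |B| = 2, p = 11.
CD lower bound = min(11, 2 + 2 - 1) = min(11, 3) = 3.
Compute A + B mod 11 directly:
a = 2: 2+1=3, 2+10=1
a = 8: 8+1=9, 8+10=7
A + B = {1, 3, 7, 9}, so |A + B| = 4.
Verify: 4 ≥ 3? Yes ✓.

CD lower bound = 3, actual |A + B| = 4.


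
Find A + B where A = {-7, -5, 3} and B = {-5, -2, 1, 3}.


A + B = {a + b : a ∈ A, b ∈ B}.
Enumerate all |A|·|B| = 3·4 = 12 pairs (a, b) and collect distinct sums.
a = -7: -7+-5=-12, -7+-2=-9, -7+1=-6, -7+3=-4
a = -5: -5+-5=-10, -5+-2=-7, -5+1=-4, -5+3=-2
a = 3: 3+-5=-2, 3+-2=1, 3+1=4, 3+3=6
Collecting distinct sums: A + B = {-12, -10, -9, -7, -6, -4, -2, 1, 4, 6}
|A + B| = 10

A + B = {-12, -10, -9, -7, -6, -4, -2, 1, 4, 6}


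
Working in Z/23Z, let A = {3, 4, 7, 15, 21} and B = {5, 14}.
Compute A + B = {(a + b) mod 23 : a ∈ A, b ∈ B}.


Work in Z/23Z: reduce every sum a + b modulo 23.
Enumerate all 10 pairs:
a = 3: 3+5=8, 3+14=17
a = 4: 4+5=9, 4+14=18
a = 7: 7+5=12, 7+14=21
a = 15: 15+5=20, 15+14=6
a = 21: 21+5=3, 21+14=12
Distinct residues collected: {3, 6, 8, 9, 12, 17, 18, 20, 21}
|A + B| = 9 (out of 23 total residues).

A + B = {3, 6, 8, 9, 12, 17, 18, 20, 21}


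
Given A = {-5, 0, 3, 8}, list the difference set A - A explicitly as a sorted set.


A - A = {a - a' : a, a' ∈ A}.
Compute a - a' for each ordered pair (a, a'):
a = -5: -5--5=0, -5-0=-5, -5-3=-8, -5-8=-13
a = 0: 0--5=5, 0-0=0, 0-3=-3, 0-8=-8
a = 3: 3--5=8, 3-0=3, 3-3=0, 3-8=-5
a = 8: 8--5=13, 8-0=8, 8-3=5, 8-8=0
Collecting distinct values (and noting 0 appears from a-a):
A - A = {-13, -8, -5, -3, 0, 3, 5, 8, 13}
|A - A| = 9

A - A = {-13, -8, -5, -3, 0, 3, 5, 8, 13}


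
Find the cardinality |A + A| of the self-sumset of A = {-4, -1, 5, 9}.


A + A = {a + a' : a, a' ∈ A}; |A| = 4.
General bounds: 2|A| - 1 ≤ |A + A| ≤ |A|(|A|+1)/2, i.e. 7 ≤ |A + A| ≤ 10.
Lower bound 2|A|-1 is attained iff A is an arithmetic progression.
Enumerate sums a + a' for a ≤ a' (symmetric, so this suffices):
a = -4: -4+-4=-8, -4+-1=-5, -4+5=1, -4+9=5
a = -1: -1+-1=-2, -1+5=4, -1+9=8
a = 5: 5+5=10, 5+9=14
a = 9: 9+9=18
Distinct sums: {-8, -5, -2, 1, 4, 5, 8, 10, 14, 18}
|A + A| = 10

|A + A| = 10


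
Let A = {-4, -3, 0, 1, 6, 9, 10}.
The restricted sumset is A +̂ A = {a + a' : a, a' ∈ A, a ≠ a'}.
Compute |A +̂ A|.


Restricted sumset: A +̂ A = {a + a' : a ∈ A, a' ∈ A, a ≠ a'}.
Equivalently, take A + A and drop any sum 2a that is achievable ONLY as a + a for a ∈ A (i.e. sums representable only with equal summands).
Enumerate pairs (a, a') with a < a' (symmetric, so each unordered pair gives one sum; this covers all a ≠ a'):
  -4 + -3 = -7
  -4 + 0 = -4
  -4 + 1 = -3
  -4 + 6 = 2
  -4 + 9 = 5
  -4 + 10 = 6
  -3 + 0 = -3
  -3 + 1 = -2
  -3 + 6 = 3
  -3 + 9 = 6
  -3 + 10 = 7
  0 + 1 = 1
  0 + 6 = 6
  0 + 9 = 9
  0 + 10 = 10
  1 + 6 = 7
  1 + 9 = 10
  1 + 10 = 11
  6 + 9 = 15
  6 + 10 = 16
  9 + 10 = 19
Collected distinct sums: {-7, -4, -3, -2, 1, 2, 3, 5, 6, 7, 9, 10, 11, 15, 16, 19}
|A +̂ A| = 16
(Reference bound: |A +̂ A| ≥ 2|A| - 3 for |A| ≥ 2, with |A| = 7 giving ≥ 11.)

|A +̂ A| = 16


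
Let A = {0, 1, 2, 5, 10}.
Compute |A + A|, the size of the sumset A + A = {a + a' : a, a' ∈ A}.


A + A = {a + a' : a, a' ∈ A}; |A| = 5.
General bounds: 2|A| - 1 ≤ |A + A| ≤ |A|(|A|+1)/2, i.e. 9 ≤ |A + A| ≤ 15.
Lower bound 2|A|-1 is attained iff A is an arithmetic progression.
Enumerate sums a + a' for a ≤ a' (symmetric, so this suffices):
a = 0: 0+0=0, 0+1=1, 0+2=2, 0+5=5, 0+10=10
a = 1: 1+1=2, 1+2=3, 1+5=6, 1+10=11
a = 2: 2+2=4, 2+5=7, 2+10=12
a = 5: 5+5=10, 5+10=15
a = 10: 10+10=20
Distinct sums: {0, 1, 2, 3, 4, 5, 6, 7, 10, 11, 12, 15, 20}
|A + A| = 13

|A + A| = 13


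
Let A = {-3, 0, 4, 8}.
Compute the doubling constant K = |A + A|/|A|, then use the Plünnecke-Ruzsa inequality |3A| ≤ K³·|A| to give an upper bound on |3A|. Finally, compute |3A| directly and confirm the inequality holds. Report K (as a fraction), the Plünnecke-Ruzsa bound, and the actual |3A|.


|A| = 4.
Step 1: Compute A + A by enumerating all 16 pairs.
A + A = {-6, -3, 0, 1, 4, 5, 8, 12, 16}, so |A + A| = 9.
Step 2: Doubling constant K = |A + A|/|A| = 9/4 = 9/4 ≈ 2.2500.
Step 3: Plünnecke-Ruzsa gives |3A| ≤ K³·|A| = (2.2500)³ · 4 ≈ 45.5625.
Step 4: Compute 3A = A + A + A directly by enumerating all triples (a,b,c) ∈ A³; |3A| = 16.
Step 5: Check 16 ≤ 45.5625? Yes ✓.

K = 9/4, Plünnecke-Ruzsa bound K³|A| ≈ 45.5625, |3A| = 16, inequality holds.


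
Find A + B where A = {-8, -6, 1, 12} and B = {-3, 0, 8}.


A + B = {a + b : a ∈ A, b ∈ B}.
Enumerate all |A|·|B| = 4·3 = 12 pairs (a, b) and collect distinct sums.
a = -8: -8+-3=-11, -8+0=-8, -8+8=0
a = -6: -6+-3=-9, -6+0=-6, -6+8=2
a = 1: 1+-3=-2, 1+0=1, 1+8=9
a = 12: 12+-3=9, 12+0=12, 12+8=20
Collecting distinct sums: A + B = {-11, -9, -8, -6, -2, 0, 1, 2, 9, 12, 20}
|A + B| = 11

A + B = {-11, -9, -8, -6, -2, 0, 1, 2, 9, 12, 20}


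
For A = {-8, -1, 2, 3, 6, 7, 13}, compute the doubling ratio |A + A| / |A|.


|A| = 7.
Compute A + A by enumerating all 49 pairs.
A + A = {-16, -9, -6, -5, -2, -1, 1, 2, 4, 5, 6, 8, 9, 10, 12, 13, 14, 15, 16, 19, 20, 26}, so |A + A| = 22.
K = |A + A| / |A| = 22/7 (already in lowest terms) ≈ 3.1429.
Reference: AP of size 7 gives K = 13/7 ≈ 1.8571; a fully generic set of size 7 gives K ≈ 4.0000.

|A| = 7, |A + A| = 22, K = 22/7.


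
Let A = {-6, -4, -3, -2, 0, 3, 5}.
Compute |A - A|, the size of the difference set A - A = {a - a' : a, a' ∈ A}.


A - A = {a - a' : a, a' ∈ A}; |A| = 7.
Bounds: 2|A|-1 ≤ |A - A| ≤ |A|² - |A| + 1, i.e. 13 ≤ |A - A| ≤ 43.
Note: 0 ∈ A - A always (from a - a). The set is symmetric: if d ∈ A - A then -d ∈ A - A.
Enumerate nonzero differences d = a - a' with a > a' (then include -d):
Positive differences: {1, 2, 3, 4, 5, 6, 7, 8, 9, 11}
Full difference set: {0} ∪ (positive diffs) ∪ (negative diffs).
|A - A| = 1 + 2·10 = 21 (matches direct enumeration: 21).

|A - A| = 21


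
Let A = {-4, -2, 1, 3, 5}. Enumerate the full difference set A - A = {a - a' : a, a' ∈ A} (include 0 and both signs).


A - A = {a - a' : a, a' ∈ A}.
Compute a - a' for each ordered pair (a, a'):
a = -4: -4--4=0, -4--2=-2, -4-1=-5, -4-3=-7, -4-5=-9
a = -2: -2--4=2, -2--2=0, -2-1=-3, -2-3=-5, -2-5=-7
a = 1: 1--4=5, 1--2=3, 1-1=0, 1-3=-2, 1-5=-4
a = 3: 3--4=7, 3--2=5, 3-1=2, 3-3=0, 3-5=-2
a = 5: 5--4=9, 5--2=7, 5-1=4, 5-3=2, 5-5=0
Collecting distinct values (and noting 0 appears from a-a):
A - A = {-9, -7, -5, -4, -3, -2, 0, 2, 3, 4, 5, 7, 9}
|A - A| = 13

A - A = {-9, -7, -5, -4, -3, -2, 0, 2, 3, 4, 5, 7, 9}


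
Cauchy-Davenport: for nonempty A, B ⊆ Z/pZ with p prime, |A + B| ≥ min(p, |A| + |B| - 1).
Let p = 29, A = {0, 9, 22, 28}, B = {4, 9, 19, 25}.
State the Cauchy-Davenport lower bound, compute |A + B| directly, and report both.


Cauchy-Davenport: |A + B| ≥ min(p, |A| + |B| - 1) for A, B nonempty in Z/pZ.
|A| = 4, |B| = 4, p = 29.
CD lower bound = min(29, 4 + 4 - 1) = min(29, 7) = 7.
Compute A + B mod 29 directly:
a = 0: 0+4=4, 0+9=9, 0+19=19, 0+25=25
a = 9: 9+4=13, 9+9=18, 9+19=28, 9+25=5
a = 22: 22+4=26, 22+9=2, 22+19=12, 22+25=18
a = 28: 28+4=3, 28+9=8, 28+19=18, 28+25=24
A + B = {2, 3, 4, 5, 8, 9, 12, 13, 18, 19, 24, 25, 26, 28}, so |A + B| = 14.
Verify: 14 ≥ 7? Yes ✓.

CD lower bound = 7, actual |A + B| = 14.


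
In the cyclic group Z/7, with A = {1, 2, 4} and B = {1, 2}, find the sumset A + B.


Work in Z/7Z: reduce every sum a + b modulo 7.
Enumerate all 6 pairs:
a = 1: 1+1=2, 1+2=3
a = 2: 2+1=3, 2+2=4
a = 4: 4+1=5, 4+2=6
Distinct residues collected: {2, 3, 4, 5, 6}
|A + B| = 5 (out of 7 total residues).

A + B = {2, 3, 4, 5, 6}


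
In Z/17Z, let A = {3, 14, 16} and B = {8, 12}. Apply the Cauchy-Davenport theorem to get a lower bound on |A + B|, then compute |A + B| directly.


Cauchy-Davenport: |A + B| ≥ min(p, |A| + |B| - 1) for A, B nonempty in Z/pZ.
|A| = 3, |B| = 2, p = 17.
CD lower bound = min(17, 3 + 2 - 1) = min(17, 4) = 4.
Compute A + B mod 17 directly:
a = 3: 3+8=11, 3+12=15
a = 14: 14+8=5, 14+12=9
a = 16: 16+8=7, 16+12=11
A + B = {5, 7, 9, 11, 15}, so |A + B| = 5.
Verify: 5 ≥ 4? Yes ✓.

CD lower bound = 4, actual |A + B| = 5.


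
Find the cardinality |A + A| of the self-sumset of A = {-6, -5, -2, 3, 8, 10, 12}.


A + A = {a + a' : a, a' ∈ A}; |A| = 7.
General bounds: 2|A| - 1 ≤ |A + A| ≤ |A|(|A|+1)/2, i.e. 13 ≤ |A + A| ≤ 28.
Lower bound 2|A|-1 is attained iff A is an arithmetic progression.
Enumerate sums a + a' for a ≤ a' (symmetric, so this suffices):
a = -6: -6+-6=-12, -6+-5=-11, -6+-2=-8, -6+3=-3, -6+8=2, -6+10=4, -6+12=6
a = -5: -5+-5=-10, -5+-2=-7, -5+3=-2, -5+8=3, -5+10=5, -5+12=7
a = -2: -2+-2=-4, -2+3=1, -2+8=6, -2+10=8, -2+12=10
a = 3: 3+3=6, 3+8=11, 3+10=13, 3+12=15
a = 8: 8+8=16, 8+10=18, 8+12=20
a = 10: 10+10=20, 10+12=22
a = 12: 12+12=24
Distinct sums: {-12, -11, -10, -8, -7, -4, -3, -2, 1, 2, 3, 4, 5, 6, 7, 8, 10, 11, 13, 15, 16, 18, 20, 22, 24}
|A + A| = 25

|A + A| = 25


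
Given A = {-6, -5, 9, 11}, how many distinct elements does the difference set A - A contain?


A - A = {a - a' : a, a' ∈ A}; |A| = 4.
Bounds: 2|A|-1 ≤ |A - A| ≤ |A|² - |A| + 1, i.e. 7 ≤ |A - A| ≤ 13.
Note: 0 ∈ A - A always (from a - a). The set is symmetric: if d ∈ A - A then -d ∈ A - A.
Enumerate nonzero differences d = a - a' with a > a' (then include -d):
Positive differences: {1, 2, 14, 15, 16, 17}
Full difference set: {0} ∪ (positive diffs) ∪ (negative diffs).
|A - A| = 1 + 2·6 = 13 (matches direct enumeration: 13).

|A - A| = 13


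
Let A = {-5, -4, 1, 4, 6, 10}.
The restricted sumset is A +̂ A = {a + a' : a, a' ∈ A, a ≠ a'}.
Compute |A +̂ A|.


Restricted sumset: A +̂ A = {a + a' : a ∈ A, a' ∈ A, a ≠ a'}.
Equivalently, take A + A and drop any sum 2a that is achievable ONLY as a + a for a ∈ A (i.e. sums representable only with equal summands).
Enumerate pairs (a, a') with a < a' (symmetric, so each unordered pair gives one sum; this covers all a ≠ a'):
  -5 + -4 = -9
  -5 + 1 = -4
  -5 + 4 = -1
  -5 + 6 = 1
  -5 + 10 = 5
  -4 + 1 = -3
  -4 + 4 = 0
  -4 + 6 = 2
  -4 + 10 = 6
  1 + 4 = 5
  1 + 6 = 7
  1 + 10 = 11
  4 + 6 = 10
  4 + 10 = 14
  6 + 10 = 16
Collected distinct sums: {-9, -4, -3, -1, 0, 1, 2, 5, 6, 7, 10, 11, 14, 16}
|A +̂ A| = 14
(Reference bound: |A +̂ A| ≥ 2|A| - 3 for |A| ≥ 2, with |A| = 6 giving ≥ 9.)

|A +̂ A| = 14


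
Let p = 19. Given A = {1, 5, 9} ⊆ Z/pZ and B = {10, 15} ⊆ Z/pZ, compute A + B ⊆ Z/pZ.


Work in Z/19Z: reduce every sum a + b modulo 19.
Enumerate all 6 pairs:
a = 1: 1+10=11, 1+15=16
a = 5: 5+10=15, 5+15=1
a = 9: 9+10=0, 9+15=5
Distinct residues collected: {0, 1, 5, 11, 15, 16}
|A + B| = 6 (out of 19 total residues).

A + B = {0, 1, 5, 11, 15, 16}


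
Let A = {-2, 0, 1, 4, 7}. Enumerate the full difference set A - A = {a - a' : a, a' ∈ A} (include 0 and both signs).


A - A = {a - a' : a, a' ∈ A}.
Compute a - a' for each ordered pair (a, a'):
a = -2: -2--2=0, -2-0=-2, -2-1=-3, -2-4=-6, -2-7=-9
a = 0: 0--2=2, 0-0=0, 0-1=-1, 0-4=-4, 0-7=-7
a = 1: 1--2=3, 1-0=1, 1-1=0, 1-4=-3, 1-7=-6
a = 4: 4--2=6, 4-0=4, 4-1=3, 4-4=0, 4-7=-3
a = 7: 7--2=9, 7-0=7, 7-1=6, 7-4=3, 7-7=0
Collecting distinct values (and noting 0 appears from a-a):
A - A = {-9, -7, -6, -4, -3, -2, -1, 0, 1, 2, 3, 4, 6, 7, 9}
|A - A| = 15

A - A = {-9, -7, -6, -4, -3, -2, -1, 0, 1, 2, 3, 4, 6, 7, 9}


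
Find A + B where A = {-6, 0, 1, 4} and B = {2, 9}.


A + B = {a + b : a ∈ A, b ∈ B}.
Enumerate all |A|·|B| = 4·2 = 8 pairs (a, b) and collect distinct sums.
a = -6: -6+2=-4, -6+9=3
a = 0: 0+2=2, 0+9=9
a = 1: 1+2=3, 1+9=10
a = 4: 4+2=6, 4+9=13
Collecting distinct sums: A + B = {-4, 2, 3, 6, 9, 10, 13}
|A + B| = 7

A + B = {-4, 2, 3, 6, 9, 10, 13}


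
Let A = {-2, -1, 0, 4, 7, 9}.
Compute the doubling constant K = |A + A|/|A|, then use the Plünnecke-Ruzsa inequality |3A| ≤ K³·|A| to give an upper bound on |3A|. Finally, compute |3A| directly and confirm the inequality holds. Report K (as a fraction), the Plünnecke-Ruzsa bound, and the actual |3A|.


|A| = 6.
Step 1: Compute A + A by enumerating all 36 pairs.
A + A = {-4, -3, -2, -1, 0, 2, 3, 4, 5, 6, 7, 8, 9, 11, 13, 14, 16, 18}, so |A + A| = 18.
Step 2: Doubling constant K = |A + A|/|A| = 18/6 = 18/6 ≈ 3.0000.
Step 3: Plünnecke-Ruzsa gives |3A| ≤ K³·|A| = (3.0000)³ · 6 ≈ 162.0000.
Step 4: Compute 3A = A + A + A directly by enumerating all triples (a,b,c) ∈ A³; |3A| = 31.
Step 5: Check 31 ≤ 162.0000? Yes ✓.

K = 18/6, Plünnecke-Ruzsa bound K³|A| ≈ 162.0000, |3A| = 31, inequality holds.


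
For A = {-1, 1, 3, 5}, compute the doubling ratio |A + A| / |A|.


|A| = 4.
Compute A + A by enumerating all 16 pairs.
A + A = {-2, 0, 2, 4, 6, 8, 10}, so |A + A| = 7.
K = |A + A| / |A| = 7/4 (already in lowest terms) ≈ 1.7500.
Reference: AP of size 4 gives K = 7/4 ≈ 1.7500; a fully generic set of size 4 gives K ≈ 2.5000.

|A| = 4, |A + A| = 7, K = 7/4.


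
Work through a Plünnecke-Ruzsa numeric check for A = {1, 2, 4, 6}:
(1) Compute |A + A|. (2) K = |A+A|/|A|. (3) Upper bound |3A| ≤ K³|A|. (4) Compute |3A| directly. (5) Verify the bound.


|A| = 4.
Step 1: Compute A + A by enumerating all 16 pairs.
A + A = {2, 3, 4, 5, 6, 7, 8, 10, 12}, so |A + A| = 9.
Step 2: Doubling constant K = |A + A|/|A| = 9/4 = 9/4 ≈ 2.2500.
Step 3: Plünnecke-Ruzsa gives |3A| ≤ K³·|A| = (2.2500)³ · 4 ≈ 45.5625.
Step 4: Compute 3A = A + A + A directly by enumerating all triples (a,b,c) ∈ A³; |3A| = 14.
Step 5: Check 14 ≤ 45.5625? Yes ✓.

K = 9/4, Plünnecke-Ruzsa bound K³|A| ≈ 45.5625, |3A| = 14, inequality holds.


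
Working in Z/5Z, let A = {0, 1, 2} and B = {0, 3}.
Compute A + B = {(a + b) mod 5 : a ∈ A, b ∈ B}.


Work in Z/5Z: reduce every sum a + b modulo 5.
Enumerate all 6 pairs:
a = 0: 0+0=0, 0+3=3
a = 1: 1+0=1, 1+3=4
a = 2: 2+0=2, 2+3=0
Distinct residues collected: {0, 1, 2, 3, 4}
|A + B| = 5 (out of 5 total residues).

A + B = {0, 1, 2, 3, 4}


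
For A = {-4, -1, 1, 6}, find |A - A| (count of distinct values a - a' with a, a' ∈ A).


A - A = {a - a' : a, a' ∈ A}; |A| = 4.
Bounds: 2|A|-1 ≤ |A - A| ≤ |A|² - |A| + 1, i.e. 7 ≤ |A - A| ≤ 13.
Note: 0 ∈ A - A always (from a - a). The set is symmetric: if d ∈ A - A then -d ∈ A - A.
Enumerate nonzero differences d = a - a' with a > a' (then include -d):
Positive differences: {2, 3, 5, 7, 10}
Full difference set: {0} ∪ (positive diffs) ∪ (negative diffs).
|A - A| = 1 + 2·5 = 11 (matches direct enumeration: 11).

|A - A| = 11


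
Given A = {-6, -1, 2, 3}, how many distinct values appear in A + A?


A + A = {a + a' : a, a' ∈ A}; |A| = 4.
General bounds: 2|A| - 1 ≤ |A + A| ≤ |A|(|A|+1)/2, i.e. 7 ≤ |A + A| ≤ 10.
Lower bound 2|A|-1 is attained iff A is an arithmetic progression.
Enumerate sums a + a' for a ≤ a' (symmetric, so this suffices):
a = -6: -6+-6=-12, -6+-1=-7, -6+2=-4, -6+3=-3
a = -1: -1+-1=-2, -1+2=1, -1+3=2
a = 2: 2+2=4, 2+3=5
a = 3: 3+3=6
Distinct sums: {-12, -7, -4, -3, -2, 1, 2, 4, 5, 6}
|A + A| = 10

|A + A| = 10


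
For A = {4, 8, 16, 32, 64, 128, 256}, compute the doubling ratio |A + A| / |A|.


|A| = 7.
Compute A + A by enumerating all 49 pairs.
A + A = {8, 12, 16, 20, 24, 32, 36, 40, 48, 64, 68, 72, 80, 96, 128, 132, 136, 144, 160, 192, 256, 260, 264, 272, 288, 320, 384, 512}, so |A + A| = 28.
K = |A + A| / |A| = 28/7 = 4/1 ≈ 4.0000.
Reference: AP of size 7 gives K = 13/7 ≈ 1.8571; a fully generic set of size 7 gives K ≈ 4.0000.

|A| = 7, |A + A| = 28, K = 28/7 = 4/1.


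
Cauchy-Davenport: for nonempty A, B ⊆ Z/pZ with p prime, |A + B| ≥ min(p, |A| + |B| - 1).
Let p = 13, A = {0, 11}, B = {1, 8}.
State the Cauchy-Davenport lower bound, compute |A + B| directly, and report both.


Cauchy-Davenport: |A + B| ≥ min(p, |A| + |B| - 1) for A, B nonempty in Z/pZ.
|A| = 2, |B| = 2, p = 13.
CD lower bound = min(13, 2 + 2 - 1) = min(13, 3) = 3.
Compute A + B mod 13 directly:
a = 0: 0+1=1, 0+8=8
a = 11: 11+1=12, 11+8=6
A + B = {1, 6, 8, 12}, so |A + B| = 4.
Verify: 4 ≥ 3? Yes ✓.

CD lower bound = 3, actual |A + B| = 4.


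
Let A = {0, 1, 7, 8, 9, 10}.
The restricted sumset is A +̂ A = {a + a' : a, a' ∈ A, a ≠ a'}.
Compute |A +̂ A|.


Restricted sumset: A +̂ A = {a + a' : a ∈ A, a' ∈ A, a ≠ a'}.
Equivalently, take A + A and drop any sum 2a that is achievable ONLY as a + a for a ∈ A (i.e. sums representable only with equal summands).
Enumerate pairs (a, a') with a < a' (symmetric, so each unordered pair gives one sum; this covers all a ≠ a'):
  0 + 1 = 1
  0 + 7 = 7
  0 + 8 = 8
  0 + 9 = 9
  0 + 10 = 10
  1 + 7 = 8
  1 + 8 = 9
  1 + 9 = 10
  1 + 10 = 11
  7 + 8 = 15
  7 + 9 = 16
  7 + 10 = 17
  8 + 9 = 17
  8 + 10 = 18
  9 + 10 = 19
Collected distinct sums: {1, 7, 8, 9, 10, 11, 15, 16, 17, 18, 19}
|A +̂ A| = 11
(Reference bound: |A +̂ A| ≥ 2|A| - 3 for |A| ≥ 2, with |A| = 6 giving ≥ 9.)

|A +̂ A| = 11


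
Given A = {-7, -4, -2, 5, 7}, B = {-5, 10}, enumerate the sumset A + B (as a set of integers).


A + B = {a + b : a ∈ A, b ∈ B}.
Enumerate all |A|·|B| = 5·2 = 10 pairs (a, b) and collect distinct sums.
a = -7: -7+-5=-12, -7+10=3
a = -4: -4+-5=-9, -4+10=6
a = -2: -2+-5=-7, -2+10=8
a = 5: 5+-5=0, 5+10=15
a = 7: 7+-5=2, 7+10=17
Collecting distinct sums: A + B = {-12, -9, -7, 0, 2, 3, 6, 8, 15, 17}
|A + B| = 10

A + B = {-12, -9, -7, 0, 2, 3, 6, 8, 15, 17}


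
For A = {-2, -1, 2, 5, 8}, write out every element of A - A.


A - A = {a - a' : a, a' ∈ A}.
Compute a - a' for each ordered pair (a, a'):
a = -2: -2--2=0, -2--1=-1, -2-2=-4, -2-5=-7, -2-8=-10
a = -1: -1--2=1, -1--1=0, -1-2=-3, -1-5=-6, -1-8=-9
a = 2: 2--2=4, 2--1=3, 2-2=0, 2-5=-3, 2-8=-6
a = 5: 5--2=7, 5--1=6, 5-2=3, 5-5=0, 5-8=-3
a = 8: 8--2=10, 8--1=9, 8-2=6, 8-5=3, 8-8=0
Collecting distinct values (and noting 0 appears from a-a):
A - A = {-10, -9, -7, -6, -4, -3, -1, 0, 1, 3, 4, 6, 7, 9, 10}
|A - A| = 15

A - A = {-10, -9, -7, -6, -4, -3, -1, 0, 1, 3, 4, 6, 7, 9, 10}


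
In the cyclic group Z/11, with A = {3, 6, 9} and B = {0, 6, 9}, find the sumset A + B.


Work in Z/11Z: reduce every sum a + b modulo 11.
Enumerate all 9 pairs:
a = 3: 3+0=3, 3+6=9, 3+9=1
a = 6: 6+0=6, 6+6=1, 6+9=4
a = 9: 9+0=9, 9+6=4, 9+9=7
Distinct residues collected: {1, 3, 4, 6, 7, 9}
|A + B| = 6 (out of 11 total residues).

A + B = {1, 3, 4, 6, 7, 9}


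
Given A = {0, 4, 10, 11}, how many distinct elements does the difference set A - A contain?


A - A = {a - a' : a, a' ∈ A}; |A| = 4.
Bounds: 2|A|-1 ≤ |A - A| ≤ |A|² - |A| + 1, i.e. 7 ≤ |A - A| ≤ 13.
Note: 0 ∈ A - A always (from a - a). The set is symmetric: if d ∈ A - A then -d ∈ A - A.
Enumerate nonzero differences d = a - a' with a > a' (then include -d):
Positive differences: {1, 4, 6, 7, 10, 11}
Full difference set: {0} ∪ (positive diffs) ∪ (negative diffs).
|A - A| = 1 + 2·6 = 13 (matches direct enumeration: 13).

|A - A| = 13


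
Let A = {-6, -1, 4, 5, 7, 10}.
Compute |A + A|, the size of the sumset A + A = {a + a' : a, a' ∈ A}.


A + A = {a + a' : a, a' ∈ A}; |A| = 6.
General bounds: 2|A| - 1 ≤ |A + A| ≤ |A|(|A|+1)/2, i.e. 11 ≤ |A + A| ≤ 21.
Lower bound 2|A|-1 is attained iff A is an arithmetic progression.
Enumerate sums a + a' for a ≤ a' (symmetric, so this suffices):
a = -6: -6+-6=-12, -6+-1=-7, -6+4=-2, -6+5=-1, -6+7=1, -6+10=4
a = -1: -1+-1=-2, -1+4=3, -1+5=4, -1+7=6, -1+10=9
a = 4: 4+4=8, 4+5=9, 4+7=11, 4+10=14
a = 5: 5+5=10, 5+7=12, 5+10=15
a = 7: 7+7=14, 7+10=17
a = 10: 10+10=20
Distinct sums: {-12, -7, -2, -1, 1, 3, 4, 6, 8, 9, 10, 11, 12, 14, 15, 17, 20}
|A + A| = 17

|A + A| = 17


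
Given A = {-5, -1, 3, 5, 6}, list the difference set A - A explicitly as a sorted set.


A - A = {a - a' : a, a' ∈ A}.
Compute a - a' for each ordered pair (a, a'):
a = -5: -5--5=0, -5--1=-4, -5-3=-8, -5-5=-10, -5-6=-11
a = -1: -1--5=4, -1--1=0, -1-3=-4, -1-5=-6, -1-6=-7
a = 3: 3--5=8, 3--1=4, 3-3=0, 3-5=-2, 3-6=-3
a = 5: 5--5=10, 5--1=6, 5-3=2, 5-5=0, 5-6=-1
a = 6: 6--5=11, 6--1=7, 6-3=3, 6-5=1, 6-6=0
Collecting distinct values (and noting 0 appears from a-a):
A - A = {-11, -10, -8, -7, -6, -4, -3, -2, -1, 0, 1, 2, 3, 4, 6, 7, 8, 10, 11}
|A - A| = 19

A - A = {-11, -10, -8, -7, -6, -4, -3, -2, -1, 0, 1, 2, 3, 4, 6, 7, 8, 10, 11}


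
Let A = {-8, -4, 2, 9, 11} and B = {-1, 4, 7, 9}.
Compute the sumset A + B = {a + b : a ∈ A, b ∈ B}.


A + B = {a + b : a ∈ A, b ∈ B}.
Enumerate all |A|·|B| = 5·4 = 20 pairs (a, b) and collect distinct sums.
a = -8: -8+-1=-9, -8+4=-4, -8+7=-1, -8+9=1
a = -4: -4+-1=-5, -4+4=0, -4+7=3, -4+9=5
a = 2: 2+-1=1, 2+4=6, 2+7=9, 2+9=11
a = 9: 9+-1=8, 9+4=13, 9+7=16, 9+9=18
a = 11: 11+-1=10, 11+4=15, 11+7=18, 11+9=20
Collecting distinct sums: A + B = {-9, -5, -4, -1, 0, 1, 3, 5, 6, 8, 9, 10, 11, 13, 15, 16, 18, 20}
|A + B| = 18

A + B = {-9, -5, -4, -1, 0, 1, 3, 5, 6, 8, 9, 10, 11, 13, 15, 16, 18, 20}


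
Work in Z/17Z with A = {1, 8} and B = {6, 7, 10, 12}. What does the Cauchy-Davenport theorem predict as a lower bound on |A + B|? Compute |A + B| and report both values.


Cauchy-Davenport: |A + B| ≥ min(p, |A| + |B| - 1) for A, B nonempty in Z/pZ.
|A| = 2, |B| = 4, p = 17.
CD lower bound = min(17, 2 + 4 - 1) = min(17, 5) = 5.
Compute A + B mod 17 directly:
a = 1: 1+6=7, 1+7=8, 1+10=11, 1+12=13
a = 8: 8+6=14, 8+7=15, 8+10=1, 8+12=3
A + B = {1, 3, 7, 8, 11, 13, 14, 15}, so |A + B| = 8.
Verify: 8 ≥ 5? Yes ✓.

CD lower bound = 5, actual |A + B| = 8.


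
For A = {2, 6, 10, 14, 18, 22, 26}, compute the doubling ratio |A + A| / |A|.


|A| = 7.
Compute A + A by enumerating all 49 pairs.
A + A = {4, 8, 12, 16, 20, 24, 28, 32, 36, 40, 44, 48, 52}, so |A + A| = 13.
K = |A + A| / |A| = 13/7 (already in lowest terms) ≈ 1.8571.
Reference: AP of size 7 gives K = 13/7 ≈ 1.8571; a fully generic set of size 7 gives K ≈ 4.0000.

|A| = 7, |A + A| = 13, K = 13/7.


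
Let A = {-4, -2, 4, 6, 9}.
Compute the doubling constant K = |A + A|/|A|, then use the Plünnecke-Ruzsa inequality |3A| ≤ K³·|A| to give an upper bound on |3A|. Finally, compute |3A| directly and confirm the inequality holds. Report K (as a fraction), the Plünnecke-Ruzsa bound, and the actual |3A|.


|A| = 5.
Step 1: Compute A + A by enumerating all 25 pairs.
A + A = {-8, -6, -4, 0, 2, 4, 5, 7, 8, 10, 12, 13, 15, 18}, so |A + A| = 14.
Step 2: Doubling constant K = |A + A|/|A| = 14/5 = 14/5 ≈ 2.8000.
Step 3: Plünnecke-Ruzsa gives |3A| ≤ K³·|A| = (2.8000)³ · 5 ≈ 109.7600.
Step 4: Compute 3A = A + A + A directly by enumerating all triples (a,b,c) ∈ A³; |3A| = 28.
Step 5: Check 28 ≤ 109.7600? Yes ✓.

K = 14/5, Plünnecke-Ruzsa bound K³|A| ≈ 109.7600, |3A| = 28, inequality holds.


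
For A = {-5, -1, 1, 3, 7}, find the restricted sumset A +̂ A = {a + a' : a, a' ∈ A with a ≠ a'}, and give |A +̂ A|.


Restricted sumset: A +̂ A = {a + a' : a ∈ A, a' ∈ A, a ≠ a'}.
Equivalently, take A + A and drop any sum 2a that is achievable ONLY as a + a for a ∈ A (i.e. sums representable only with equal summands).
Enumerate pairs (a, a') with a < a' (symmetric, so each unordered pair gives one sum; this covers all a ≠ a'):
  -5 + -1 = -6
  -5 + 1 = -4
  -5 + 3 = -2
  -5 + 7 = 2
  -1 + 1 = 0
  -1 + 3 = 2
  -1 + 7 = 6
  1 + 3 = 4
  1 + 7 = 8
  3 + 7 = 10
Collected distinct sums: {-6, -4, -2, 0, 2, 4, 6, 8, 10}
|A +̂ A| = 9
(Reference bound: |A +̂ A| ≥ 2|A| - 3 for |A| ≥ 2, with |A| = 5 giving ≥ 7.)

|A +̂ A| = 9


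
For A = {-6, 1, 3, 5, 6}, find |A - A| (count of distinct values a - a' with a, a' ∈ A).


A - A = {a - a' : a, a' ∈ A}; |A| = 5.
Bounds: 2|A|-1 ≤ |A - A| ≤ |A|² - |A| + 1, i.e. 9 ≤ |A - A| ≤ 21.
Note: 0 ∈ A - A always (from a - a). The set is symmetric: if d ∈ A - A then -d ∈ A - A.
Enumerate nonzero differences d = a - a' with a > a' (then include -d):
Positive differences: {1, 2, 3, 4, 5, 7, 9, 11, 12}
Full difference set: {0} ∪ (positive diffs) ∪ (negative diffs).
|A - A| = 1 + 2·9 = 19 (matches direct enumeration: 19).

|A - A| = 19


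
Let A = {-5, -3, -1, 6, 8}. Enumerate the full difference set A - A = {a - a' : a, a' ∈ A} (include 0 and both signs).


A - A = {a - a' : a, a' ∈ A}.
Compute a - a' for each ordered pair (a, a'):
a = -5: -5--5=0, -5--3=-2, -5--1=-4, -5-6=-11, -5-8=-13
a = -3: -3--5=2, -3--3=0, -3--1=-2, -3-6=-9, -3-8=-11
a = -1: -1--5=4, -1--3=2, -1--1=0, -1-6=-7, -1-8=-9
a = 6: 6--5=11, 6--3=9, 6--1=7, 6-6=0, 6-8=-2
a = 8: 8--5=13, 8--3=11, 8--1=9, 8-6=2, 8-8=0
Collecting distinct values (and noting 0 appears from a-a):
A - A = {-13, -11, -9, -7, -4, -2, 0, 2, 4, 7, 9, 11, 13}
|A - A| = 13

A - A = {-13, -11, -9, -7, -4, -2, 0, 2, 4, 7, 9, 11, 13}


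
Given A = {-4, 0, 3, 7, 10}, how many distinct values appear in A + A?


A + A = {a + a' : a, a' ∈ A}; |A| = 5.
General bounds: 2|A| - 1 ≤ |A + A| ≤ |A|(|A|+1)/2, i.e. 9 ≤ |A + A| ≤ 15.
Lower bound 2|A|-1 is attained iff A is an arithmetic progression.
Enumerate sums a + a' for a ≤ a' (symmetric, so this suffices):
a = -4: -4+-4=-8, -4+0=-4, -4+3=-1, -4+7=3, -4+10=6
a = 0: 0+0=0, 0+3=3, 0+7=7, 0+10=10
a = 3: 3+3=6, 3+7=10, 3+10=13
a = 7: 7+7=14, 7+10=17
a = 10: 10+10=20
Distinct sums: {-8, -4, -1, 0, 3, 6, 7, 10, 13, 14, 17, 20}
|A + A| = 12

|A + A| = 12


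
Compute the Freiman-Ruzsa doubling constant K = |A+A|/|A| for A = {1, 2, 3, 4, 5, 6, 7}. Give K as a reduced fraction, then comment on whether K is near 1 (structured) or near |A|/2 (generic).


|A| = 7.
Compute A + A by enumerating all 49 pairs.
A + A = {2, 3, 4, 5, 6, 7, 8, 9, 10, 11, 12, 13, 14}, so |A + A| = 13.
K = |A + A| / |A| = 13/7 (already in lowest terms) ≈ 1.8571.
Reference: AP of size 7 gives K = 13/7 ≈ 1.8571; a fully generic set of size 7 gives K ≈ 4.0000.

|A| = 7, |A + A| = 13, K = 13/7.


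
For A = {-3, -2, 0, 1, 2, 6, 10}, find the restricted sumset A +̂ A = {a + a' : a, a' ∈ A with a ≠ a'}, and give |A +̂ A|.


Restricted sumset: A +̂ A = {a + a' : a ∈ A, a' ∈ A, a ≠ a'}.
Equivalently, take A + A and drop any sum 2a that is achievable ONLY as a + a for a ∈ A (i.e. sums representable only with equal summands).
Enumerate pairs (a, a') with a < a' (symmetric, so each unordered pair gives one sum; this covers all a ≠ a'):
  -3 + -2 = -5
  -3 + 0 = -3
  -3 + 1 = -2
  -3 + 2 = -1
  -3 + 6 = 3
  -3 + 10 = 7
  -2 + 0 = -2
  -2 + 1 = -1
  -2 + 2 = 0
  -2 + 6 = 4
  -2 + 10 = 8
  0 + 1 = 1
  0 + 2 = 2
  0 + 6 = 6
  0 + 10 = 10
  1 + 2 = 3
  1 + 6 = 7
  1 + 10 = 11
  2 + 6 = 8
  2 + 10 = 12
  6 + 10 = 16
Collected distinct sums: {-5, -3, -2, -1, 0, 1, 2, 3, 4, 6, 7, 8, 10, 11, 12, 16}
|A +̂ A| = 16
(Reference bound: |A +̂ A| ≥ 2|A| - 3 for |A| ≥ 2, with |A| = 7 giving ≥ 11.)

|A +̂ A| = 16


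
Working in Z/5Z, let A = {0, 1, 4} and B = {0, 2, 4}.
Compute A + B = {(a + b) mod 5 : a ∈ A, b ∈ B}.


Work in Z/5Z: reduce every sum a + b modulo 5.
Enumerate all 9 pairs:
a = 0: 0+0=0, 0+2=2, 0+4=4
a = 1: 1+0=1, 1+2=3, 1+4=0
a = 4: 4+0=4, 4+2=1, 4+4=3
Distinct residues collected: {0, 1, 2, 3, 4}
|A + B| = 5 (out of 5 total residues).

A + B = {0, 1, 2, 3, 4}


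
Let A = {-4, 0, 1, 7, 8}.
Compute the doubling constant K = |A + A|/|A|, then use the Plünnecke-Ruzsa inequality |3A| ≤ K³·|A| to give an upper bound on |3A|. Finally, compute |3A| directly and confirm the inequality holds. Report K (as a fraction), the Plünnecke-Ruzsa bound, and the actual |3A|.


|A| = 5.
Step 1: Compute A + A by enumerating all 25 pairs.
A + A = {-8, -4, -3, 0, 1, 2, 3, 4, 7, 8, 9, 14, 15, 16}, so |A + A| = 14.
Step 2: Doubling constant K = |A + A|/|A| = 14/5 = 14/5 ≈ 2.8000.
Step 3: Plünnecke-Ruzsa gives |3A| ≤ K³·|A| = (2.8000)³ · 5 ≈ 109.7600.
Step 4: Compute 3A = A + A + A directly by enumerating all triples (a,b,c) ∈ A³; |3A| = 27.
Step 5: Check 27 ≤ 109.7600? Yes ✓.

K = 14/5, Plünnecke-Ruzsa bound K³|A| ≈ 109.7600, |3A| = 27, inequality holds.
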